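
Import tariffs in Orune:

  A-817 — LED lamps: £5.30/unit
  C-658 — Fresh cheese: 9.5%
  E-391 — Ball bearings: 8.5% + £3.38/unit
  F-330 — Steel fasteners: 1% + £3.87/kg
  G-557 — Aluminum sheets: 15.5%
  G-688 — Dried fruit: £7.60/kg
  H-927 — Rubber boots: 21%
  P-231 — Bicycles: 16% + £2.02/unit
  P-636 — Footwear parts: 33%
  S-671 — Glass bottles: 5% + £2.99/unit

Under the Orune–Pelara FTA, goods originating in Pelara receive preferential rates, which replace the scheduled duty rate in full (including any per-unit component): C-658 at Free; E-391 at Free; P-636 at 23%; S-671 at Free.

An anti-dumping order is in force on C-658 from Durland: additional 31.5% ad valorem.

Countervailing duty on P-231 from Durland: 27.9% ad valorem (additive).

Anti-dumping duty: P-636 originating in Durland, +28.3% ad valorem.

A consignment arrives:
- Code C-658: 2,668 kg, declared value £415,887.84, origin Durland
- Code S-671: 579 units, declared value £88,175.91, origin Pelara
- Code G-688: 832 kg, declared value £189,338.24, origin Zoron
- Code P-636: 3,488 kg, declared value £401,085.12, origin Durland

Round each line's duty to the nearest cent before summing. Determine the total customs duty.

£422,702.39

Line 1 (C-658, Durland, 2,668 kg, £415,887.84):
Base rate for C-658 is 9.5%.
C-658 has an FTA preferential rate, but origin Durland is not Pelara; base rate stands.
Additional duty on C-658 from Durland: +31.5%. Applied ad valorem rate: 9.5% + 31.5% = 41%.
Duty = £415,887.84 × 41% = £170,514.01.
Line 2 (S-671, Pelara, 579 units, £88,175.91):
Base rate for S-671 is 5% + £2.99/unit.
Origin Pelara qualifies under the Orune–Pelara agreement and S-671 is covered: preferential rate Free applies instead.
Duty = £88,175.91 × 0% = £0.00.
Line 3 (G-688, Zoron, 832 kg, £189,338.24):
Base rate for G-688 is £7.60/kg.
Duty = 832 × £7.60 = £6,323.20.
Line 4 (P-636, Durland, 3,488 kg, £401,085.12):
Base rate for P-636 is 33%.
P-636 has an FTA preferential rate, but origin Durland is not Pelara; base rate stands.
Additional duty on P-636 from Durland: +28.3%. Applied ad valorem rate: 33% + 28.3% = 61.3%.
Duty = £401,085.12 × 61.3% = £245,865.18.
Total = £170,514.01 + £0.00 + £6,323.20 + £245,865.18 = £422,702.39.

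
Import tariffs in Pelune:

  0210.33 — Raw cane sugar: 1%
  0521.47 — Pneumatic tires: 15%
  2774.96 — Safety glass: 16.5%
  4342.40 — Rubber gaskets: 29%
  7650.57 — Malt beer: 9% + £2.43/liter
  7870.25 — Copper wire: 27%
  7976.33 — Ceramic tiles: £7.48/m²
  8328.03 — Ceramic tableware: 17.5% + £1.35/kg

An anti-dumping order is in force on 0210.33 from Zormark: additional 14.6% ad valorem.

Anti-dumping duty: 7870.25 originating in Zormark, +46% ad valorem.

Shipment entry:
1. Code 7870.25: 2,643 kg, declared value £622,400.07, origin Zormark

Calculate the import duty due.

Line 1 (7870.25, Zormark, 2,643 kg, £622,400.07):
Base rate for 7870.25 is 27%.
Additional duty on 7870.25 from Zormark: +46%. Applied ad valorem rate: 27% + 46% = 73%.
Duty = £622,400.07 × 73% = £454,352.05.

£454,352.05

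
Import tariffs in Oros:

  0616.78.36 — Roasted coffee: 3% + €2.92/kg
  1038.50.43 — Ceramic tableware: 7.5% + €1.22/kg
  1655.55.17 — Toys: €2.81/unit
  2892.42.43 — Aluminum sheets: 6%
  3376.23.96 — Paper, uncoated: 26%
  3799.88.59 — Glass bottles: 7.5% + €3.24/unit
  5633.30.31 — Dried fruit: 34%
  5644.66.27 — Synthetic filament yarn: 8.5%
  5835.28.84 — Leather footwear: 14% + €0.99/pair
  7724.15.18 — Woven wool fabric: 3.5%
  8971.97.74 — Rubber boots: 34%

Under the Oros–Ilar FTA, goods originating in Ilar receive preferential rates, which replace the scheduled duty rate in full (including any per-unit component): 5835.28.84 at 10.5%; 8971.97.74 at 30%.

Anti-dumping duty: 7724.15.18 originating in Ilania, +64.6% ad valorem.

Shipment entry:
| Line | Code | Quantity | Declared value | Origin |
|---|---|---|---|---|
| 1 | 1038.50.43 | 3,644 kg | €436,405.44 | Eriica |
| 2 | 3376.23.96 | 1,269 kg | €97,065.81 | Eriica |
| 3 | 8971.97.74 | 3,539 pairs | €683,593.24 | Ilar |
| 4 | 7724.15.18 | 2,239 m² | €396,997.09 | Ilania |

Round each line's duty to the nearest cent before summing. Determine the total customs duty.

€537,846.19

Line 1 (1038.50.43, Eriica, 3,644 kg, €436,405.44):
Base rate for 1038.50.43 is 7.5% + €1.22/kg.
Duty = €436,405.44 × 7.5% + 3,644 × €1.22 = €37,176.09.
Line 2 (3376.23.96, Eriica, 1,269 kg, €97,065.81):
Base rate for 3376.23.96 is 26%.
Duty = €97,065.81 × 26% = €25,237.11.
Line 3 (8971.97.74, Ilar, 3,539 pairs, €683,593.24):
Base rate for 8971.97.74 is 34%.
Origin Ilar qualifies under the Oros–Ilar agreement and 8971.97.74 is covered: preferential rate 30% applies instead.
Duty = €683,593.24 × 30% = €205,077.97.
Line 4 (7724.15.18, Ilania, 2,239 m², €396,997.09):
Base rate for 7724.15.18 is 3.5%.
Additional duty on 7724.15.18 from Ilania: +64.6%. Applied ad valorem rate: 3.5% + 64.6% = 68.1%.
Duty = €396,997.09 × 68.1% = €270,355.02.
Total = €37,176.09 + €25,237.11 + €205,077.97 + €270,355.02 = €537,846.19.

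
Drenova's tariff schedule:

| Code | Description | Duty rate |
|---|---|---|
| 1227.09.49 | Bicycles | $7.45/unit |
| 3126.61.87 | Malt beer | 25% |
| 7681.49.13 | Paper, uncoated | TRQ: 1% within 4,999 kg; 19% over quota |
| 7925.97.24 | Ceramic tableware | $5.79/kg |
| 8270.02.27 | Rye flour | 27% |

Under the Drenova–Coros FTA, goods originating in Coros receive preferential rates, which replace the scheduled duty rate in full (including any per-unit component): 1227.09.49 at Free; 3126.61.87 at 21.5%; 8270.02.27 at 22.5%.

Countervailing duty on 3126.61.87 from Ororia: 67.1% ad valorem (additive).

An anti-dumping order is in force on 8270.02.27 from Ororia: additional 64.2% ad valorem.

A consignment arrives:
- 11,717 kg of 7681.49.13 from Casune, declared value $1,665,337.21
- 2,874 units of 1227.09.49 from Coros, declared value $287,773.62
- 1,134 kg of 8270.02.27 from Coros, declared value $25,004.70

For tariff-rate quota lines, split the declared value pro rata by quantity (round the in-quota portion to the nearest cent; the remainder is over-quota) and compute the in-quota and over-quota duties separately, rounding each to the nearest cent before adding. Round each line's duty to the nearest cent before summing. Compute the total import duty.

$194,148.71

Line 1 (7681.49.13, Casune, 11,717 kg, $1,665,337.21):
Code 7681.49.13 is under a tariff-rate quota (threshold 4,999 kg). In-quota: 4,999 kg at 1%; over-quota: 6,718 kg at 19%.
Pro-rata value split: in-quota = $1,665,337.21 × 4,999/11,717 = $710,507.87; over-quota = $1,665,337.21 − $710,507.87 = $954,829.34.
In-quota duty = $710,507.87 × 1% = $7,105.08. Over-quota duty = $954,829.34 × 19% = $181,417.57.
Line duty = $7,105.08 + $181,417.57 = $188,522.65.
Line 2 (1227.09.49, Coros, 2,874 units, $287,773.62):
Base rate for 1227.09.49 is $7.45/unit.
Origin Coros qualifies under the Drenova–Coros agreement and 1227.09.49 is covered: preferential rate Free applies instead.
Duty = $287,773.62 × 0% = $0.00.
Line 3 (8270.02.27, Coros, 1,134 kg, $25,004.70):
Base rate for 8270.02.27 is 27%.
Origin Coros qualifies under the Drenova–Coros agreement and 8270.02.27 is covered: preferential rate 22.5% applies instead.
The additional-duty order on 8270.02.27 targets Ororia, not Coros; it does not apply.
Duty = $25,004.70 × 22.5% = $5,626.06.
Total = $188,522.65 + $0.00 + $5,626.06 = $194,148.71.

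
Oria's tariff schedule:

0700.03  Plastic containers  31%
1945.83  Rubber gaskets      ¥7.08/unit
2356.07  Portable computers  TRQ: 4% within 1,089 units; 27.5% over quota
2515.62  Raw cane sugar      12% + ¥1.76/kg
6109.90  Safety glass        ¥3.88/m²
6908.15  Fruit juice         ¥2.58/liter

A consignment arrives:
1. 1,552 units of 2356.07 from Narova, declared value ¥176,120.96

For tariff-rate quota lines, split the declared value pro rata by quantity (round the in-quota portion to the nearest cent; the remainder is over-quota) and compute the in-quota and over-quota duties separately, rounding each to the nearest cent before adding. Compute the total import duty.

¥19,392.03

Line 1 (2356.07, Narova, 1,552 units, ¥176,120.96):
Code 2356.07 is under a tariff-rate quota (threshold 1,089 units). In-quota: 1,089 units at 4%; over-quota: 463 units at 27.5%.
Pro-rata value split: in-quota = ¥176,120.96 × 1,089/1,552 = ¥123,579.72; over-quota = ¥176,120.96 − ¥123,579.72 = ¥52,541.24.
In-quota duty = ¥123,579.72 × 4% = ¥4,943.19. Over-quota duty = ¥52,541.24 × 27.5% = ¥14,448.84.
Line duty = ¥4,943.19 + ¥14,448.84 = ¥19,392.03.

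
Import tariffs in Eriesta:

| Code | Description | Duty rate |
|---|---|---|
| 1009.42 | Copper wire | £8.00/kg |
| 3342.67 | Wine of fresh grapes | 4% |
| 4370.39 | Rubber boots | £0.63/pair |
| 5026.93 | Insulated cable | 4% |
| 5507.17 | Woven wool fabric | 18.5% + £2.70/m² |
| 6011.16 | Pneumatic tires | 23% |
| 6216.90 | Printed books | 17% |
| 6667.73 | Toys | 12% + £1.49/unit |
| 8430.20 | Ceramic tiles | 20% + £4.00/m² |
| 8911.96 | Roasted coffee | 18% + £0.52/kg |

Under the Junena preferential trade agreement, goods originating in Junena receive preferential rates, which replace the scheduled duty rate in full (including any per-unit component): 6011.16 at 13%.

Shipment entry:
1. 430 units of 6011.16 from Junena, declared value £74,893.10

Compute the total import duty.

£9,736.10

Line 1 (6011.16, Junena, 430 units, £74,893.10):
Base rate for 6011.16 is 23%.
Origin Junena qualifies under the Eriesta–Junena agreement and 6011.16 is covered: preferential rate 13% applies instead.
Duty = £74,893.10 × 13% = £9,736.10.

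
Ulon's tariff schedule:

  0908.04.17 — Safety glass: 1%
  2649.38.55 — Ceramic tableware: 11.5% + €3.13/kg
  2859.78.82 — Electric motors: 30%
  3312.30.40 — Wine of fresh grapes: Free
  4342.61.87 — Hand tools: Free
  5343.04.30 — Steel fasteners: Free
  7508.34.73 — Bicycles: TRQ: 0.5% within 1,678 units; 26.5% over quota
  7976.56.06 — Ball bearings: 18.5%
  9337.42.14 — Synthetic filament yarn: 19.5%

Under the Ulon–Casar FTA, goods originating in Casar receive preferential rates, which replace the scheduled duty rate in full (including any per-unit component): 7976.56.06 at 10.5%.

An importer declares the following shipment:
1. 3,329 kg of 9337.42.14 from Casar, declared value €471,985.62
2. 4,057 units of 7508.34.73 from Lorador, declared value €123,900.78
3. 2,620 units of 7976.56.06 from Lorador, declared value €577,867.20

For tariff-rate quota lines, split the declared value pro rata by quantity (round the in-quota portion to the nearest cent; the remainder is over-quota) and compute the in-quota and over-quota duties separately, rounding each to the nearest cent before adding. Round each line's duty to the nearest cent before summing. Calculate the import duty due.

€218,452.34

Line 1 (9337.42.14, Casar, 3,329 kg, €471,985.62):
Base rate for 9337.42.14 is 19.5%.
Origin Casar is the FTA partner but 9337.42.14 is not on the preference list; base rate stands.
Duty = €471,985.62 × 19.5% = €92,037.20.
Line 2 (7508.34.73, Lorador, 4,057 units, €123,900.78):
Code 7508.34.73 is under a tariff-rate quota (threshold 1,678 units). In-quota: 1,678 units at 0.5%; over-quota: 2,379 units at 26.5%.
Pro-rata value split: in-quota = €123,900.78 × 1,678/4,057 = €51,246.12; over-quota = €123,900.78 − €51,246.12 = €72,654.66.
In-quota duty = €51,246.12 × 0.5% = €256.23. Over-quota duty = €72,654.66 × 26.5% = €19,253.48.
Line duty = €256.23 + €19,253.48 = €19,509.71.
Line 3 (7976.56.06, Lorador, 2,620 units, €577,867.20):
Base rate for 7976.56.06 is 18.5%.
7976.56.06 has an FTA preferential rate, but origin Lorador is not Casar; base rate stands.
Duty = €577,867.20 × 18.5% = €106,905.43.
Total = €92,037.20 + €19,509.71 + €106,905.43 = €218,452.34.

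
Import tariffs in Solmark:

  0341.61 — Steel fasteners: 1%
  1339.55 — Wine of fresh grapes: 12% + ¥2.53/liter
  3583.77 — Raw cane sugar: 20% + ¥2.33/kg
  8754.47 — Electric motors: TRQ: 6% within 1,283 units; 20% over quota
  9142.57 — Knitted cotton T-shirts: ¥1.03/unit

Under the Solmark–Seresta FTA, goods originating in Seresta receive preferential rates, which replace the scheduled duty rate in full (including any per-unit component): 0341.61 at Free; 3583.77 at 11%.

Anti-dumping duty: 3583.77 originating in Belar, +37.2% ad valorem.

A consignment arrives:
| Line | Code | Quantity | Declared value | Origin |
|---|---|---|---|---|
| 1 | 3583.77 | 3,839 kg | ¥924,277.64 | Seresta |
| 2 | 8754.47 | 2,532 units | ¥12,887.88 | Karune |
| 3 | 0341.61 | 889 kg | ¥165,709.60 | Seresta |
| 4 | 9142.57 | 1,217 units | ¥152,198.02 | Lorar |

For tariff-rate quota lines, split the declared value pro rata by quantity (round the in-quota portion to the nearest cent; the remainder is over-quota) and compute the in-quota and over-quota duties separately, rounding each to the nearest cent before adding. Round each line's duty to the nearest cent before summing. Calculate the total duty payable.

¥104,587.36

Line 1 (3583.77, Seresta, 3,839 kg, ¥924,277.64):
Base rate for 3583.77 is 20% + ¥2.33/kg.
Origin Seresta qualifies under the Solmark–Seresta agreement and 3583.77 is covered: preferential rate 11% applies instead.
The additional-duty order on 3583.77 targets Belar, not Seresta; it does not apply.
Duty = ¥924,277.64 × 11% = ¥101,670.54.
Line 2 (8754.47, Karune, 2,532 units, ¥12,887.88):
Code 8754.47 is under a tariff-rate quota (threshold 1,283 units). In-quota: 1,283 units at 6%; over-quota: 1,249 units at 20%.
Pro-rata value split: in-quota = ¥12,887.88 × 1,283/2,532 = ¥6,530.47; over-quota = ¥12,887.88 − ¥6,530.47 = ¥6,357.41.
In-quota duty = ¥6,530.47 × 6% = ¥391.83. Over-quota duty = ¥6,357.41 × 20% = ¥1,271.48.
Line duty = ¥391.83 + ¥1,271.48 = ¥1,663.31.
Line 3 (0341.61, Seresta, 889 kg, ¥165,709.60):
Base rate for 0341.61 is 1%.
Origin Seresta qualifies under the Solmark–Seresta agreement and 0341.61 is covered: preferential rate Free applies instead.
Duty = ¥165,709.60 × 0% = ¥0.00.
Line 4 (9142.57, Lorar, 1,217 units, ¥152,198.02):
Base rate for 9142.57 is ¥1.03/unit.
Duty = 1,217 × ¥1.03 = ¥1,253.51.
Total = ¥101,670.54 + ¥1,663.31 + ¥0.00 + ¥1,253.51 = ¥104,587.36.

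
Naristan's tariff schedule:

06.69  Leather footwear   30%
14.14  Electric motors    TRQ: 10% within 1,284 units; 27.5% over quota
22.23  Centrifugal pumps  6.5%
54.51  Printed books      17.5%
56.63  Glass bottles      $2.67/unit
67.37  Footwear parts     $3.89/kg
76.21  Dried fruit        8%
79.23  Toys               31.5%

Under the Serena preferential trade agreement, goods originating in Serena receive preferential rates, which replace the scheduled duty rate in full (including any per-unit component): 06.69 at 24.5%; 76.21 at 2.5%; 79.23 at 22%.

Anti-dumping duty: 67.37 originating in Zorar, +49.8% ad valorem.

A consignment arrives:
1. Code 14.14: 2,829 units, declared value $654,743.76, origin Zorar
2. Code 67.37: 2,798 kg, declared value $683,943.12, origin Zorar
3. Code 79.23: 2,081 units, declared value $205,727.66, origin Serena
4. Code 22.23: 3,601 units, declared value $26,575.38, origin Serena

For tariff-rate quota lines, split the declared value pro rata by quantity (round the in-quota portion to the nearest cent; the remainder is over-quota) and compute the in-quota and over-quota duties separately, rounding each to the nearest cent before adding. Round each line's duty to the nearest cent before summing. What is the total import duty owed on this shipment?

$526,525.35

Line 1 (14.14, Zorar, 2,829 units, $654,743.76):
Code 14.14 is under a tariff-rate quota (threshold 1,284 units). In-quota: 1,284 units at 10%; over-quota: 1,545 units at 27.5%.
Pro-rata value split: in-quota = $654,743.76 × 1,284/2,829 = $297,168.96; over-quota = $654,743.76 − $297,168.96 = $357,574.80.
In-quota duty = $297,168.96 × 10% = $29,716.90. Over-quota duty = $357,574.80 × 27.5% = $98,333.07.
Line duty = $29,716.90 + $98,333.07 = $128,049.97.
Line 2 (67.37, Zorar, 2,798 kg, $683,943.12):
Base rate for 67.37 is $3.89/kg.
Additional duty on 67.37 from Zorar: +49.8% ad valorem. Applied ad valorem rate = 49.8%.
Duty = $683,943.12 × 49.8% + 2,798 × $3.89 = $351,487.89.
Line 3 (79.23, Serena, 2,081 units, $205,727.66):
Base rate for 79.23 is 31.5%.
Origin Serena qualifies under the Naristan–Serena agreement and 79.23 is covered: preferential rate 22% applies instead.
Duty = $205,727.66 × 22% = $45,260.09.
Line 4 (22.23, Serena, 3,601 units, $26,575.38):
Base rate for 22.23 is 6.5%.
Origin Serena is the FTA partner but 22.23 is not on the preference list; base rate stands.
Duty = $26,575.38 × 6.5% = $1,727.40.
Total = $128,049.97 + $351,487.89 + $45,260.09 + $1,727.40 = $526,525.35.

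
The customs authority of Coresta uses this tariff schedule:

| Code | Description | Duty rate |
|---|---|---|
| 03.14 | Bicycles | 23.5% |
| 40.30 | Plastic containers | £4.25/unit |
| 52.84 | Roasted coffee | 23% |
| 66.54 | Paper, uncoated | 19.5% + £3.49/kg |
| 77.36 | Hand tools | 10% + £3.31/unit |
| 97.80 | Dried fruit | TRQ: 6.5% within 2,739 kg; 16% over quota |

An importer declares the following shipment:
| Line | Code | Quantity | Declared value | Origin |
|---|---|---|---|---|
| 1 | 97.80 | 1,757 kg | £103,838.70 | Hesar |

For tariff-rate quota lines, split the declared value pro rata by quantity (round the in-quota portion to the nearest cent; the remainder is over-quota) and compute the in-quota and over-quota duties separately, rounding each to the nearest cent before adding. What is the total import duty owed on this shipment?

Line 1 (97.80, Hesar, 1,757 kg, £103,838.70):
Code 97.80 is under a tariff-rate quota (threshold 2,739 kg). Quantity 1,757 kg is within the quota, so the in-quota rate 6.5% applies to the full value.
Duty = £103,838.70 × 6.5% = £6,749.52.

£6,749.52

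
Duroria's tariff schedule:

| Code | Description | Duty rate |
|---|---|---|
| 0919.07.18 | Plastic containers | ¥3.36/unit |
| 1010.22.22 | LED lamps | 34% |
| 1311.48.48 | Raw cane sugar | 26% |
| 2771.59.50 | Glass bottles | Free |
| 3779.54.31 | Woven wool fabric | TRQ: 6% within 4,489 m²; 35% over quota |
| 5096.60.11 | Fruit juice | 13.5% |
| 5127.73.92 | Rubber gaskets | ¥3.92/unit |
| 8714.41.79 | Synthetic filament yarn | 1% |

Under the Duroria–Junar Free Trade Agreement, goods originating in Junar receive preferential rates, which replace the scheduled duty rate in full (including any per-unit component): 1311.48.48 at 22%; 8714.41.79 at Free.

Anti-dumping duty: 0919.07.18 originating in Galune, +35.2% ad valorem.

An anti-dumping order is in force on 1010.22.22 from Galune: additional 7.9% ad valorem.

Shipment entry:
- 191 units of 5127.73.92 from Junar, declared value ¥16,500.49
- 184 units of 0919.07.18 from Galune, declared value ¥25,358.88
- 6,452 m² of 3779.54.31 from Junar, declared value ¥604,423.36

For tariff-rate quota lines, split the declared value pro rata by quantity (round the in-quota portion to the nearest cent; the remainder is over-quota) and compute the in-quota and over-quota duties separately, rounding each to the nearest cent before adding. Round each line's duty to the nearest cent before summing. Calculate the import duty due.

¥99,887.90

Line 1 (5127.73.92, Junar, 191 units, ¥16,500.49):
Base rate for 5127.73.92 is ¥3.92/unit.
Origin Junar is the FTA partner but 5127.73.92 is not on the preference list; base rate stands.
Duty = 191 × ¥3.92 = ¥748.72.
Line 2 (0919.07.18, Galune, 184 units, ¥25,358.88):
Base rate for 0919.07.18 is ¥3.36/unit.
Additional duty on 0919.07.18 from Galune: +35.2% ad valorem. Applied ad valorem rate = 35.2%.
Duty = ¥25,358.88 × 35.2% + 184 × ¥3.36 = ¥9,544.57.
Line 3 (3779.54.31, Junar, 6,452 m², ¥604,423.36):
Code 3779.54.31 is under a tariff-rate quota (threshold 4,489 m²). In-quota: 4,489 m² at 6%; over-quota: 1,963 m² at 35%.
Pro-rata value split: in-quota = ¥604,423.36 × 4,489/6,452 = ¥420,529.52; over-quota = ¥604,423.36 − ¥420,529.52 = ¥183,893.84.
In-quota duty = ¥420,529.52 × 6% = ¥25,231.77. Over-quota duty = ¥183,893.84 × 35% = ¥64,362.84.
Line duty = ¥25,231.77 + ¥64,362.84 = ¥89,594.61.
Total = ¥748.72 + ¥9,544.57 + ¥89,594.61 = ¥99,887.90.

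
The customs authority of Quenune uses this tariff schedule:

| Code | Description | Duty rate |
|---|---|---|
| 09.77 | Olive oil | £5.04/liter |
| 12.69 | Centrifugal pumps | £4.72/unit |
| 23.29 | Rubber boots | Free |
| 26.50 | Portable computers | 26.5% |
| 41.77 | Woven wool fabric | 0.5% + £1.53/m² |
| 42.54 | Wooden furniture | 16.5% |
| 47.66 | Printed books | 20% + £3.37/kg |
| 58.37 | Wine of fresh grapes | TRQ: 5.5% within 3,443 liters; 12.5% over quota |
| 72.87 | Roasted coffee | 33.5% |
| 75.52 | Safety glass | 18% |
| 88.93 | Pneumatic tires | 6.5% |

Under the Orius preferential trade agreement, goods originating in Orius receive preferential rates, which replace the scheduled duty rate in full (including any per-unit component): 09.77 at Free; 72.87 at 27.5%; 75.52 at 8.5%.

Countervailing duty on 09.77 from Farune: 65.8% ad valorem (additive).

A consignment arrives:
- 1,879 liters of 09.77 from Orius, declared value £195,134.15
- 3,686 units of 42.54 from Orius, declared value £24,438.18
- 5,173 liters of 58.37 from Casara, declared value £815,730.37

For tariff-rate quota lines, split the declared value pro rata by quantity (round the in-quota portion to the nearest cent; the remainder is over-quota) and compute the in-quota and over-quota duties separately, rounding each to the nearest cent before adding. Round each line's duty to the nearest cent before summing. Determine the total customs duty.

Line 1 (09.77, Orius, 1,879 liters, £195,134.15):
Base rate for 09.77 is £5.04/liter.
Origin Orius qualifies under the Quenune–Orius agreement and 09.77 is covered: preferential rate Free applies instead.
The additional-duty order on 09.77 targets Farune, not Orius; it does not apply.
Duty = £195,134.15 × 0% = £0.00.
Line 2 (42.54, Orius, 3,686 units, £24,438.18):
Base rate for 42.54 is 16.5%.
Origin Orius is the FTA partner but 42.54 is not on the preference list; base rate stands.
Duty = £24,438.18 × 16.5% = £4,032.30.
Line 3 (58.37, Casara, 5,173 liters, £815,730.37):
Code 58.37 is under a tariff-rate quota (threshold 3,443 liters). In-quota: 3,443 liters at 5.5%; over-quota: 1,730 liters at 12.5%.
Pro-rata value split: in-quota = £815,730.37 × 3,443/5,173 = £542,926.67; over-quota = £815,730.37 − £542,926.67 = £272,803.70.
In-quota duty = £542,926.67 × 5.5% = £29,860.97. Over-quota duty = £272,803.70 × 12.5% = £34,100.46.
Line duty = £29,860.97 + £34,100.46 = £63,961.43.
Total = £0.00 + £4,032.30 + £63,961.43 = £67,993.73.

£67,993.73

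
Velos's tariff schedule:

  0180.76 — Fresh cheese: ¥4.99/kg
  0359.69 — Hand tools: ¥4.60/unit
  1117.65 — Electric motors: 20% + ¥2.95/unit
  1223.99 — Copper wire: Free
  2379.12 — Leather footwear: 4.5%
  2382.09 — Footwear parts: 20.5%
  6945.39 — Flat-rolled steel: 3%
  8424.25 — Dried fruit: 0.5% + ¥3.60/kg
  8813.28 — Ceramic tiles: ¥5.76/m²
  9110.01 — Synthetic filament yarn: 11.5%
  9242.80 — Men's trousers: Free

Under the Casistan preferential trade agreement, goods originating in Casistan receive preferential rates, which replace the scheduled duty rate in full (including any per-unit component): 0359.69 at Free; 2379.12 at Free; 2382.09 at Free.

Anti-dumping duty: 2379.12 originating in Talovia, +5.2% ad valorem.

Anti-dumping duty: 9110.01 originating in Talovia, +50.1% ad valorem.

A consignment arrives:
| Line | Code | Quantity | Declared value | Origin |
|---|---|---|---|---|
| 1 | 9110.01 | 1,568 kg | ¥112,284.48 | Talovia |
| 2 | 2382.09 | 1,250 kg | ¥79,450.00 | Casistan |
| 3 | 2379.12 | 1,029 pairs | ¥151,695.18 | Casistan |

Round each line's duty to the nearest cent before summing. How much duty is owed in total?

Line 1 (9110.01, Talovia, 1,568 kg, ¥112,284.48):
Base rate for 9110.01 is 11.5%.
Additional duty on 9110.01 from Talovia: +50.1%. Applied ad valorem rate: 11.5% + 50.1% = 61.6%.
Duty = ¥112,284.48 × 61.6% = ¥69,167.24.
Line 2 (2382.09, Casistan, 1,250 kg, ¥79,450.00):
Base rate for 2382.09 is 20.5%.
Origin Casistan qualifies under the Velos–Casistan agreement and 2382.09 is covered: preferential rate Free applies instead.
Duty = ¥79,450.00 × 0% = ¥0.00.
Line 3 (2379.12, Casistan, 1,029 pairs, ¥151,695.18):
Base rate for 2379.12 is 4.5%.
Origin Casistan qualifies under the Velos–Casistan agreement and 2379.12 is covered: preferential rate Free applies instead.
The additional-duty order on 2379.12 targets Talovia, not Casistan; it does not apply.
Duty = ¥151,695.18 × 0% = ¥0.00.
Total = ¥69,167.24 + ¥0.00 + ¥0.00 = ¥69,167.24.

¥69,167.24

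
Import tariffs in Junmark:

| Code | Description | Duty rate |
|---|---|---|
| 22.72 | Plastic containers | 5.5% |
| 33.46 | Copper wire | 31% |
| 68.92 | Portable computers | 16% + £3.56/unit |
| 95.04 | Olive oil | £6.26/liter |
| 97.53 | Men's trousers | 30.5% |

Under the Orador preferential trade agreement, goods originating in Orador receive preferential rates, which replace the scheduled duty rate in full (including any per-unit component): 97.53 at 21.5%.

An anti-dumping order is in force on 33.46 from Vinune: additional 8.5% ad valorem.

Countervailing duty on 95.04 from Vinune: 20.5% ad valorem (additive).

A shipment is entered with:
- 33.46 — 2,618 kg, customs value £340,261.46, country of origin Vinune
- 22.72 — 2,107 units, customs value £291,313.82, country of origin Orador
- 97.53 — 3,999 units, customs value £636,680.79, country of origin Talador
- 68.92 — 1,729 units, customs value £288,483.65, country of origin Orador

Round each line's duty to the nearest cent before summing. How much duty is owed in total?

Line 1 (33.46, Vinune, 2,618 kg, £340,261.46):
Base rate for 33.46 is 31%.
Additional duty on 33.46 from Vinune: +8.5%. Applied ad valorem rate: 31% + 8.5% = 39.5%.
Duty = £340,261.46 × 39.5% = £134,403.28.
Line 2 (22.72, Orador, 2,107 units, £291,313.82):
Base rate for 22.72 is 5.5%.
Origin Orador is the FTA partner but 22.72 is not on the preference list; base rate stands.
Duty = £291,313.82 × 5.5% = £16,022.26.
Line 3 (97.53, Talador, 3,999 units, £636,680.79):
Base rate for 97.53 is 30.5%.
97.53 has an FTA preferential rate, but origin Talador is not Orador; base rate stands.
Duty = £636,680.79 × 30.5% = £194,187.64.
Line 4 (68.92, Orador, 1,729 units, £288,483.65):
Base rate for 68.92 is 16% + £3.56/unit.
Origin Orador is the FTA partner but 68.92 is not on the preference list; base rate stands.
Duty = £288,483.65 × 16% + 1,729 × £3.56 = £52,312.62.
Total = £134,403.28 + £16,022.26 + £194,187.64 + £52,312.62 = £396,925.80.

£396,925.80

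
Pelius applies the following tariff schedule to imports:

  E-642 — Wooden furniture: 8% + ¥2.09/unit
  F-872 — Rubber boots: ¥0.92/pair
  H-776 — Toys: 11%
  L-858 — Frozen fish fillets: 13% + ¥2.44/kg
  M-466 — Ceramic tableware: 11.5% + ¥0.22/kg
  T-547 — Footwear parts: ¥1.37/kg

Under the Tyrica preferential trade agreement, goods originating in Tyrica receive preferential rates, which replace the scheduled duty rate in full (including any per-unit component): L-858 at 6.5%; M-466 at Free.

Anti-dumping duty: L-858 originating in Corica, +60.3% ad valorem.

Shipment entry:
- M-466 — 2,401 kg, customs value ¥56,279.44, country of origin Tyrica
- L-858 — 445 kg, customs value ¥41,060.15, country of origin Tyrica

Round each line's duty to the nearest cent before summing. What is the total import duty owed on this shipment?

Line 1 (M-466, Tyrica, 2,401 kg, ¥56,279.44):
Base rate for M-466 is 11.5% + ¥0.22/kg.
Origin Tyrica qualifies under the Pelius–Tyrica agreement and M-466 is covered: preferential rate Free applies instead.
Duty = ¥56,279.44 × 0% = ¥0.00.
Line 2 (L-858, Tyrica, 445 kg, ¥41,060.15):
Base rate for L-858 is 13% + ¥2.44/kg.
Origin Tyrica qualifies under the Pelius–Tyrica agreement and L-858 is covered: preferential rate 6.5% applies instead.
The additional-duty order on L-858 targets Corica, not Tyrica; it does not apply.
Duty = ¥41,060.15 × 6.5% = ¥2,668.91.
Total = ¥0.00 + ¥2,668.91 = ¥2,668.91.

¥2,668.91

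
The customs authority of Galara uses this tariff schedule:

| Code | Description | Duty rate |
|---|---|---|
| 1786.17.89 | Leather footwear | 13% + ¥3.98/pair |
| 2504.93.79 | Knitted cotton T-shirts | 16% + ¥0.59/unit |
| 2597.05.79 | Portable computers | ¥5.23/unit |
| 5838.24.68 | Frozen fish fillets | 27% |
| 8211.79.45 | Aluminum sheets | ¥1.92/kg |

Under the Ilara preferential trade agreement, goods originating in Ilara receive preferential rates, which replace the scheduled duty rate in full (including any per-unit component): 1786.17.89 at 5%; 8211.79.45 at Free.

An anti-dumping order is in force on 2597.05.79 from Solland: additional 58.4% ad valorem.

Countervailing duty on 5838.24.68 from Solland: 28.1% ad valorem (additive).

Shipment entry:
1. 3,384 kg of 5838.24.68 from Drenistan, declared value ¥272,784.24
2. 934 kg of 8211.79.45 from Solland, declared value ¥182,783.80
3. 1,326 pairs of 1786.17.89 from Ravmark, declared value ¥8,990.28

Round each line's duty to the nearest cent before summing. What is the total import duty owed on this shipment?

Line 1 (5838.24.68, Drenistan, 3,384 kg, ¥272,784.24):
Base rate for 5838.24.68 is 27%.
The additional-duty order on 5838.24.68 targets Solland, not Drenistan; it does not apply.
Duty = ¥272,784.24 × 27% = ¥73,651.74.
Line 2 (8211.79.45, Solland, 934 kg, ¥182,783.80):
Base rate for 8211.79.45 is ¥1.92/kg.
8211.79.45 has an FTA preferential rate, but origin Solland is not Ilara; base rate stands.
Duty = 934 × ¥1.92 = ¥1,793.28.
Line 3 (1786.17.89, Ravmark, 1,326 pairs, ¥8,990.28):
Base rate for 1786.17.89 is 13% + ¥3.98/pair.
1786.17.89 has an FTA preferential rate, but origin Ravmark is not Ilara; base rate stands.
Duty = ¥8,990.28 × 13% + 1,326 × ¥3.98 = ¥6,446.22.
Total = ¥73,651.74 + ¥1,793.28 + ¥6,446.22 = ¥81,891.24.

¥81,891.24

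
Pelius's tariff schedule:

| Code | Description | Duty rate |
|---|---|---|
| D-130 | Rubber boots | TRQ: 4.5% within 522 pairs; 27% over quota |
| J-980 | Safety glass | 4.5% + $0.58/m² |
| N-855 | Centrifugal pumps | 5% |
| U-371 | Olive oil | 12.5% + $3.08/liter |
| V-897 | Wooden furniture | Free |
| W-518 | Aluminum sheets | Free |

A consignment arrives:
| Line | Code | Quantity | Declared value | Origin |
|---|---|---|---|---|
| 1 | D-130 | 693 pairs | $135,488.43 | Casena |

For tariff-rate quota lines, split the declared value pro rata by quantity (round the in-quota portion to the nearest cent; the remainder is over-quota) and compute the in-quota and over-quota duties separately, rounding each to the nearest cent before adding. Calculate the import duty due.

Line 1 (D-130, Casena, 693 pairs, $135,488.43):
Code D-130 is under a tariff-rate quota (threshold 522 pairs). In-quota: 522 pairs at 4.5%; over-quota: 171 pairs at 27%.
Pro-rata value split: in-quota = $135,488.43 × 522/693 = $102,056.22; over-quota = $135,488.43 − $102,056.22 = $33,432.21.
In-quota duty = $102,056.22 × 4.5% = $4,592.53. Over-quota duty = $33,432.21 × 27% = $9,026.70.
Line duty = $4,592.53 + $9,026.70 = $13,619.23.

$13,619.23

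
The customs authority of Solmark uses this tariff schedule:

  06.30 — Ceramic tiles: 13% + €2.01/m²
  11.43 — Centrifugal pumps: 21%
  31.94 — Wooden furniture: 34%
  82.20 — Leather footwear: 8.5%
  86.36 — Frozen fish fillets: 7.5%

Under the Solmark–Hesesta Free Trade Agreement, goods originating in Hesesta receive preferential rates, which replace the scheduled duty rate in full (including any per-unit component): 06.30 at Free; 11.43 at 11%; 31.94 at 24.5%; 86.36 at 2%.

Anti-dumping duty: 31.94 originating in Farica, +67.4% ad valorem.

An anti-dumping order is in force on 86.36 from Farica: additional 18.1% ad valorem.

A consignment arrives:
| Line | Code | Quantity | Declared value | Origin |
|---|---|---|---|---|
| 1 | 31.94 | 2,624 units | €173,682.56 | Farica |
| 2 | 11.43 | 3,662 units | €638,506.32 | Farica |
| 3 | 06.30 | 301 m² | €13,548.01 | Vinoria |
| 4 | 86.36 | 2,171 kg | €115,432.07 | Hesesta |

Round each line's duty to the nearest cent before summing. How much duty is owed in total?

Line 1 (31.94, Farica, 2,624 units, €173,682.56):
Base rate for 31.94 is 34%.
31.94 has an FTA preferential rate, but origin Farica is not Hesesta; base rate stands.
Additional duty on 31.94 from Farica: +67.4%. Applied ad valorem rate: 34% + 67.4% = 101.4%.
Duty = €173,682.56 × 101.4% = €176,114.12.
Line 2 (11.43, Farica, 3,662 units, €638,506.32):
Base rate for 11.43 is 21%.
11.43 has an FTA preferential rate, but origin Farica is not Hesesta; base rate stands.
Duty = €638,506.32 × 21% = €134,086.33.
Line 3 (06.30, Vinoria, 301 m², €13,548.01):
Base rate for 06.30 is 13% + €2.01/m².
06.30 has an FTA preferential rate, but origin Vinoria is not Hesesta; base rate stands.
Duty = €13,548.01 × 13% + 301 × €2.01 = €2,366.25.
Line 4 (86.36, Hesesta, 2,171 kg, €115,432.07):
Base rate for 86.36 is 7.5%.
Origin Hesesta qualifies under the Solmark–Hesesta agreement and 86.36 is covered: preferential rate 2% applies instead.
The additional-duty order on 86.36 targets Farica, not Hesesta; it does not apply.
Duty = €115,432.07 × 2% = €2,308.64.
Total = €176,114.12 + €134,086.33 + €2,366.25 + €2,308.64 = €314,875.34.

€314,875.34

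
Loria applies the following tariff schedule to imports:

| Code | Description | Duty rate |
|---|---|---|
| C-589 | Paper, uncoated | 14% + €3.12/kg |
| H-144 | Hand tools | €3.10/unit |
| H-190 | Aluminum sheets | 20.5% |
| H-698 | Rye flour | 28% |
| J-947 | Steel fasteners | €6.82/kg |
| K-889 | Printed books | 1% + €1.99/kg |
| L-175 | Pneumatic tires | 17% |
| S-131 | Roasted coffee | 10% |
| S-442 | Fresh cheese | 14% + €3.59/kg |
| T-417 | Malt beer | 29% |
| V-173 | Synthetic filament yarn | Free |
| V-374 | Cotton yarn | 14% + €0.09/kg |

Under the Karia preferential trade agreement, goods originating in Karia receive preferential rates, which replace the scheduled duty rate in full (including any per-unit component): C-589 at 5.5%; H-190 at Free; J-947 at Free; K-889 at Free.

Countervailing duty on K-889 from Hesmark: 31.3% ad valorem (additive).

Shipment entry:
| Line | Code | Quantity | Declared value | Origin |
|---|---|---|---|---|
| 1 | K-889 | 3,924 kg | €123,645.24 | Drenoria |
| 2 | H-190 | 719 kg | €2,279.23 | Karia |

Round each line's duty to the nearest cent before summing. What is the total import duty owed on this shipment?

Line 1 (K-889, Drenoria, 3,924 kg, €123,645.24):
Base rate for K-889 is 1% + €1.99/kg.
K-889 has an FTA preferential rate, but origin Drenoria is not Karia; base rate stands.
The additional-duty order on K-889 targets Hesmark, not Drenoria; it does not apply.
Duty = €123,645.24 × 1% + 3,924 × €1.99 = €9,045.21.
Line 2 (H-190, Karia, 719 kg, €2,279.23):
Base rate for H-190 is 20.5%.
Origin Karia qualifies under the Loria–Karia agreement and H-190 is covered: preferential rate Free applies instead.
Duty = €2,279.23 × 0% = €0.00.
Total = €9,045.21 + €0.00 = €9,045.21.

€9,045.21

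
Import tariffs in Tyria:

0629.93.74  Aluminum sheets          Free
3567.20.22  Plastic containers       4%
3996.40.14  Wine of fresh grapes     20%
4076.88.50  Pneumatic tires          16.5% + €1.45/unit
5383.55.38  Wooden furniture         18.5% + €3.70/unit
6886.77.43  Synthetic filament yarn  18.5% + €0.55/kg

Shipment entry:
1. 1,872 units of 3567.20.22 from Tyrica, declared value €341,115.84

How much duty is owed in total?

€13,644.63

Line 1 (3567.20.22, Tyrica, 1,872 units, €341,115.84):
Base rate for 3567.20.22 is 4%.
Duty = €341,115.84 × 4% = €13,644.63.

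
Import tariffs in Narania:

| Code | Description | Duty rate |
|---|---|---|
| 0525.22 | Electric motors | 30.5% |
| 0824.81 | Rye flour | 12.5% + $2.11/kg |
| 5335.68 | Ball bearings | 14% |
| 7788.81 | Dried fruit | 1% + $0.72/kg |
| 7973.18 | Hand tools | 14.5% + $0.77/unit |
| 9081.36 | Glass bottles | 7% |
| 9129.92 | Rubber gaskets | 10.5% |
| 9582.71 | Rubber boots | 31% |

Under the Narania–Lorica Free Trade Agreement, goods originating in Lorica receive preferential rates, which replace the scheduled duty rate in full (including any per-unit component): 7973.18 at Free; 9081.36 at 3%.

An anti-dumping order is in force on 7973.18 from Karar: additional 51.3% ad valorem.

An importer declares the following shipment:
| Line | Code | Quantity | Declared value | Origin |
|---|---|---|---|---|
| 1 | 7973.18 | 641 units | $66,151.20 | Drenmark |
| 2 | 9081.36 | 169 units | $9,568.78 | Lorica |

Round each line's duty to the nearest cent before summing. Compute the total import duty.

$10,372.55

Line 1 (7973.18, Drenmark, 641 units, $66,151.20):
Base rate for 7973.18 is 14.5% + $0.77/unit.
7973.18 has an FTA preferential rate, but origin Drenmark is not Lorica; base rate stands.
The additional-duty order on 7973.18 targets Karar, not Drenmark; it does not apply.
Duty = $66,151.20 × 14.5% + 641 × $0.77 = $10,085.49.
Line 2 (9081.36, Lorica, 169 units, $9,568.78):
Base rate for 9081.36 is 7%.
Origin Lorica qualifies under the Narania–Lorica agreement and 9081.36 is covered: preferential rate 3% applies instead.
Duty = $9,568.78 × 3% = $287.06.
Total = $10,085.49 + $287.06 = $10,372.55.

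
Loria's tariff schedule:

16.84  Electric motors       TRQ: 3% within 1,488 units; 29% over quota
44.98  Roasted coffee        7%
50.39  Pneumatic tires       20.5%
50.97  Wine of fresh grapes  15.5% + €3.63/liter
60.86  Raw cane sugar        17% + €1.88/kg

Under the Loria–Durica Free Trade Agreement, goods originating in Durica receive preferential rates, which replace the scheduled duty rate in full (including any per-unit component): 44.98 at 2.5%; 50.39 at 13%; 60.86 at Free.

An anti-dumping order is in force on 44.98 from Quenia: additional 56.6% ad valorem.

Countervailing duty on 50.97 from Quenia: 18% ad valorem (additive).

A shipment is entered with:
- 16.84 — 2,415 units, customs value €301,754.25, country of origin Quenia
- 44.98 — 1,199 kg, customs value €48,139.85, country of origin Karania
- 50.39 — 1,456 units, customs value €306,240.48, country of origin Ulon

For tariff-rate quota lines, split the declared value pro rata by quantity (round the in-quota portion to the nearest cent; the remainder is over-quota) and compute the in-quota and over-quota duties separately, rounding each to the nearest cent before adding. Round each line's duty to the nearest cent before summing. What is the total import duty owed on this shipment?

Line 1 (16.84, Quenia, 2,415 units, €301,754.25):
Code 16.84 is under a tariff-rate quota (threshold 1,488 units). In-quota: 1,488 units at 3%; over-quota: 927 units at 29%.
Pro-rata value split: in-quota = €301,754.25 × 1,488/2,415 = €185,925.60; over-quota = €301,754.25 − €185,925.60 = €115,828.65.
In-quota duty = €185,925.60 × 3% = €5,577.77. Over-quota duty = €115,828.65 × 29% = €33,590.31.
Line duty = €5,577.77 + €33,590.31 = €39,168.08.
Line 2 (44.98, Karania, 1,199 kg, €48,139.85):
Base rate for 44.98 is 7%.
44.98 has an FTA preferential rate, but origin Karania is not Durica; base rate stands.
The additional-duty order on 44.98 targets Quenia, not Karania; it does not apply.
Duty = €48,139.85 × 7% = €3,369.79.
Line 3 (50.39, Ulon, 1,456 units, €306,240.48):
Base rate for 50.39 is 20.5%.
50.39 has an FTA preferential rate, but origin Ulon is not Durica; base rate stands.
Duty = €306,240.48 × 20.5% = €62,779.30.
Total = €39,168.08 + €3,369.79 + €62,779.30 = €105,317.17.

€105,317.17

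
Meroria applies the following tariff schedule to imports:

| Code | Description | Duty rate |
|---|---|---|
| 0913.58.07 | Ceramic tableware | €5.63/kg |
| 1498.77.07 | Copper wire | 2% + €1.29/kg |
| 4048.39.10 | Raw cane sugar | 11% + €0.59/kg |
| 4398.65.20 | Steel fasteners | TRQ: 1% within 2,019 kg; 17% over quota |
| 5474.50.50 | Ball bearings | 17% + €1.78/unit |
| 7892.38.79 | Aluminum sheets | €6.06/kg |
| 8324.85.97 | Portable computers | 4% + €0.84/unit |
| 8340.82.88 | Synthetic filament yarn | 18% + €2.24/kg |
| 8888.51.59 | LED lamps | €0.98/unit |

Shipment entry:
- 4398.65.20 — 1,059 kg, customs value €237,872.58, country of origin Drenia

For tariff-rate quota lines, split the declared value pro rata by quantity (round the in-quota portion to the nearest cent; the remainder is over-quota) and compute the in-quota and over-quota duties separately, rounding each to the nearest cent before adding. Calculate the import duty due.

Line 1 (4398.65.20, Drenia, 1,059 kg, €237,872.58):
Code 4398.65.20 is under a tariff-rate quota (threshold 2,019 kg). Quantity 1,059 kg is within the quota, so the in-quota rate 1% applies to the full value.
Duty = €237,872.58 × 1% = €2,378.73.

€2,378.73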